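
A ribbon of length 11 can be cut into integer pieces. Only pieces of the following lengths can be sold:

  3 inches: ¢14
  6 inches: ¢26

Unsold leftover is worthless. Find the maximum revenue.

Consider every possible first cut. r[k] is the best of p[i]+r[k−i] over all sellable i≤k.
r[1] = 0
r[2] = 0
r[3] = 14
r[4] = 14
r[5] = 14
r[6] = max(14+14, 26+0) = 28
r[7] = max(14+14, 26+0) = 28
r[8] = max(14+14, 26+0) = 28
r[9] = max(14+28, 26+14) = 42
r[10] = max(14+28, 26+14) = 42
r[11] = max(14+28, 26+14) = 42
One optimal cutting: pieces 3 + 3 + 3 with 2 inches of scrap → ¢42.

42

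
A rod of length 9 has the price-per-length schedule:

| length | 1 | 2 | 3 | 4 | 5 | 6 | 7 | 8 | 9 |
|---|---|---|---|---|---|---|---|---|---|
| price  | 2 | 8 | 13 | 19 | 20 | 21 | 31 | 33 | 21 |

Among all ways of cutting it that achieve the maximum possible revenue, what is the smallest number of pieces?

Consider every possible first cut. r[k] is the best of p[i]+r[k−i] over all sellable i≤k.
r[1] = 2
r[2] = max(2+2, 8+0) = 8
r[3] = max(2+8, 8+2, 13+0) = 13
r[4] = max(2+13, 8+8, 13+2, 19+0) = 19
r[5] = max(2+19, 8+13, 13+8, 19+2, 20+0) = 21
r[6] = max(2+21, 8+19, 13+13, 19+8, 20+2, 21+0) = 27
r[7] = max(2+27, 8+21, 13+19, …, 21+2, 31+0) = 32
r[8] = max(2+32, 8+27, 13+21, …, 31+2, 33+0) = 38
r[9] = max(2+38, 8+32, 13+27, …, 33+2, 21+0) = 40
Maximum revenue is $40.
Now minimize piece count subject to staying optimal: for each k, pieces[k] = 1 + min over i with p[i]+r[k−i]=r[k] of pieces[k−i].
pieces[6] = 2
pieces[7] = 2
pieces[8] = 2
pieces[9] = 3

3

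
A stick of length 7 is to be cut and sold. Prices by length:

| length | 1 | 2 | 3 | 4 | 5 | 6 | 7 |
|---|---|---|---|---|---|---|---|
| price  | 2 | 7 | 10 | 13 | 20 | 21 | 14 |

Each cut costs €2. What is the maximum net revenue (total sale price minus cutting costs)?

25

Consider every possible first cut. v[k] is the best of p[i]+v[k−i] over all sellable i≤k, charging 2 whenever i<k.
v[1] = 2
v[2] = max(2+2-2, 7+0) = 7
v[3] = max(2+7-2, 7+2-2, 10+0) = 10
v[4] = max(2+10-2, 7+7-2, 10+2-2, 13+0) = 13
v[5] = max(2+13-2, 7+10-2, 10+7-2, 13+2-2, 20+0) = 20
v[6] = max(2+20-2, 7+13-2, 10+10-2, 13+7-2, 20+2-2, 21+0) = 21
v[7] = max(2+21-2, 7+20-2, 10+13-2, …, 21+2-2, 14+0) = 25
One optimal plan: pieces 5 + 2 (1 cut) → €27 − €2 = €25.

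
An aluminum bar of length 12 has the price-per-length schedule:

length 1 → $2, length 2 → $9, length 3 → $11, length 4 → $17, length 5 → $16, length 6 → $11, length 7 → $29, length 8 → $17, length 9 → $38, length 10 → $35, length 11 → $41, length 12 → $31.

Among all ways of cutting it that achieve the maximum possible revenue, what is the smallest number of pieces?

6

Build r[k] bottom-up: r[k] = max over allowed piece i of (p[i] + r[k−i]).
r[1] = 2
r[2] = 9
r[3] = 11  (first piece 1, then r[2]=9)
r[4] = 18  (first piece 2, then r[2]=9)
r[5] = 20  (first piece 1, then r[4]=18)
r[6] = 27  (first piece 2, then r[4]=18)
r[7] = 29  (first piece 1, then r[6]=27)
r[8] = 36  (first piece 2, then r[6]=27)
r[9] = 38  (first piece 1, then r[8]=36)
r[10] = 45  (first piece 2, then r[8]=36)
r[11] = 47  (first piece 1, then r[10]=45)
r[12] = 54  (first piece 2, then r[10]=45)
Maximum revenue is $54.
Now minimize piece count subject to staying optimal: for each k, pieces[k] = 1 + min over i with p[i]+r[k−i]=r[k] of pieces[k−i].
pieces[9] = 1
pieces[10] = 5
pieces[11] = 2
pieces[12] = 6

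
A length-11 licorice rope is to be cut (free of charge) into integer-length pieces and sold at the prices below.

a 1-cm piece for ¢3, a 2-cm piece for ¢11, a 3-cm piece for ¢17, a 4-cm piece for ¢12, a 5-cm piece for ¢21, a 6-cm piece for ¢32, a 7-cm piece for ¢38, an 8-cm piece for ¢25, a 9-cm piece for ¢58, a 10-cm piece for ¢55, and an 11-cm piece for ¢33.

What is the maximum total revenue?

69

Consider every possible first cut. best[k] is the best of p[i]+best[k−i] over all sellable i≤k.
best[1] = 3
best[2] = max(3+3, 11+0) = 11
best[3] = max(3+11, 11+3, 17+0) = 17
best[4] = max(3+17, 11+11, 17+3, 12+0) = 22
best[5] = max(3+22, 11+17, 17+11, 12+3, 21+0) = 28
best[6] = max(3+28, 11+22, 17+17, 12+11, 21+3, 32+0) = 34
best[7] = max(3+34, 11+28, 17+22, …, 32+3, 38+0) = 39
best[8] = max(3+39, 11+34, 17+28, …, 38+3, 25+0) = 45
best[9] = max(3+45, 11+39, 17+34, …, 25+3, 58+0) = 58
best[10] = max(3+58, 11+45, 17+39, …, 58+3, 55+0) = 61
best[11] = max(3+61, 11+58, 17+45, …, 55+3, 33+0) = 69
One optimal cutting: 9 + 2 → ¢58 + ¢11 = ¢69.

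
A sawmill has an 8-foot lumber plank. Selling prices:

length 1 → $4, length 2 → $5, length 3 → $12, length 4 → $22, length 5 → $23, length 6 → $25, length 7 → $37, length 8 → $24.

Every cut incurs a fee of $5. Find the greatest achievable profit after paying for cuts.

39

Consider every possible first cut. v[k] is the best of p[i]+v[k−i] over all sellable i≤k, charging 5 whenever i<k.
v[1] = 4
v[2] = 5
v[3] = 12
v[4] = 22
v[5] = 23
v[6] = 25
v[7] = 37
v[8] = 39  (first piece 4, then v[4]=22)
One optimal plan: pieces 4 + 4 (1 cut) → $44 − $5 = $39.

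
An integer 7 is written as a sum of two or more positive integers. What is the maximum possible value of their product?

Define f[k] = max over 1≤i<k of i · max(k−i, f[k−i]); the inner max lets the remainder stay uncut if that's better.
Small cases: f[2]=1.
f[3] = 1·max(2,1) = 1·2 = 2
f[4] = 2·max(2,1) = 2·2 = 4
f[5] = 2·max(3,2) = 2·3 = 6
f[6] = 3·max(3,2) = 3·3 = 9
f[7] = 2·max(5,6) = 2·6 = 12
One optimal split: 3 + 2 + 2; product 3·2·2 = 12.

12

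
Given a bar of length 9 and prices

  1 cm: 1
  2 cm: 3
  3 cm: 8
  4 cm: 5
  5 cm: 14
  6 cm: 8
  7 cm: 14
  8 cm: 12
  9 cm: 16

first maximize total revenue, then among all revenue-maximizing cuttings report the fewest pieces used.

Build r[k] bottom-up: r[k] = max over allowed piece i of (p[i] + r[k−i]).
r[1] = 1
r[2] = max(1+1, 3+0) = 3
r[3] = max(1+3, 3+1, 8+0) = 8
r[4] = max(1+8, 3+3, 8+1, 5+0) = 9
r[5] = max(1+9, 3+8, 8+3, 5+1, 14+0) = 14
r[6] = max(1+14, 3+9, 8+8, 5+3, 14+1, 8+0) = 16
r[7] = max(1+16, 3+14, 8+9, …, 8+1, 14+0) = 17
r[8] = max(1+17, 3+16, 8+14, …, 14+1, 12+0) = 22
r[9] = max(1+22, 3+17, 8+16, …, 12+1, 16+0) = 24
Maximum revenue is 24.
Now minimize piece count subject to staying optimal: for each k, pieces[k] = 1 + min over i with p[i]+r[k−i]=r[k] of pieces[k−i].
pieces[6] = 2
pieces[7] = 2
pieces[8] = 2
pieces[9] = 3

3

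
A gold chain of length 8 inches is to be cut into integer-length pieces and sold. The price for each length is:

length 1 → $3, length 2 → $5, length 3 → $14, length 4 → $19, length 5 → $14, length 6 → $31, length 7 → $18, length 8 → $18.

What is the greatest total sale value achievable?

Build r[k] bottom-up: r[k] = max over allowed piece i of (p[i] + r[k−i]).
r[1] = 3
r[2] = max(3+3, 5+0) = 6
r[3] = max(3+6, 5+3, 14+0) = 14
r[4] = max(3+14, 5+6, 14+3, 19+0) = 19
r[5] = max(3+19, 5+14, 14+6, 19+3, 14+0) = 22
r[6] = max(3+22, 5+19, 14+14, 19+6, 14+3, 31+0) = 31
r[7] = max(3+31, 5+22, 14+19, …, 31+3, 18+0) = 34
r[8] = max(3+34, 5+31, 14+22, …, 18+3, 18+0) = 38
One optimal cutting: 4 + 4 → $19 + $19 = $38.

38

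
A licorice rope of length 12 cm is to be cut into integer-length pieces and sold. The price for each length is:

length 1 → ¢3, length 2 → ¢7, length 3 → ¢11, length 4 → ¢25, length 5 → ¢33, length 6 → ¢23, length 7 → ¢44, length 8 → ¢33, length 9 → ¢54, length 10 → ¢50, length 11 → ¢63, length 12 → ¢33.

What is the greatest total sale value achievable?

Let R[k] be the best obtainable value from length k. For each k, try every first piece i and keep the best of price[i] + R[k−i].
R[1] = 3
R[2] = max(3+3, 7+0) = 7
R[3] = max(3+7, 7+3, 11+0) = 11
R[4] = max(3+11, 7+7, 11+3, 25+0) = 25
R[5] = max(3+25, 7+11, 11+7, 25+3, 33+0) = 33
R[6] = max(3+33, 7+25, 11+11, 25+7, 33+3, 23+0) = 36
R[7] = max(3+36, 7+33, 11+25, …, 23+3, 44+0) = 44
R[8] = max(3+44, 7+36, 11+33, …, 44+3, 33+0) = 50
R[9] = max(3+50, 7+44, 11+36, …, 33+3, 54+0) = 58
R[10] = max(3+58, 7+50, 11+44, …, 54+3, 50+0) = 66
R[11] = max(3+66, 7+58, 11+50, …, 50+3, 63+0) = 69
R[12] = max(3+69, 7+66, 11+58, …, 63+3, 33+0) = 77
One optimal cutting: 7 + 5 → ¢44 + ¢33 = ¢77.

77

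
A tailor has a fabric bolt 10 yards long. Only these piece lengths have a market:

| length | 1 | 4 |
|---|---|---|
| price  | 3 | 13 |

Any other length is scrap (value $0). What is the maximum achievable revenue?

32

Let r[k] be the best obtainable value from length k. For each k, try every first piece i and keep the best of price[i] + r[k−i].
r[1] = 3
r[2] = 6  (first piece 1, then r[1]=3)
r[3] = 9  (first piece 1, then r[2]=6)
r[4] = 13
r[5] = 16  (first piece 1, then r[4]=13)
r[6] = 19  (first piece 1, then r[5]=16)
r[7] = 22  (first piece 1, then r[6]=19)
r[8] = 26  (first piece 4, then r[4]=13)
r[9] = 29  (first piece 1, then r[8]=26)
r[10] = 32  (first piece 1, then r[9]=29)
One optimal cutting: 4 + 4 + 1 + 1 → $32.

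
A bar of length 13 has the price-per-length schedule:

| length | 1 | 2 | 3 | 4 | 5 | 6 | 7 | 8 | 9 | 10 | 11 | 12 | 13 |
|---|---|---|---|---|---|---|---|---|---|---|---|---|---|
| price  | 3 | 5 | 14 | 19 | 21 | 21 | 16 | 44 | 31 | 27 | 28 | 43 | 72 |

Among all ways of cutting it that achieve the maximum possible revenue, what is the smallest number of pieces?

1

Build r[k] bottom-up: r[k] = max over allowed piece i of (p[i] + r[k−i]).
r[1] = 3
r[2] = max(3+3, 5+0) = 6
r[3] = max(3+6, 5+3, 14+0) = 14
r[4] = max(3+14, 5+6, 14+3, 19+0) = 19
r[5] = max(3+19, 5+14, 14+6, 19+3, 21+0) = 22
r[6] = max(3+22, 5+19, 14+14, 19+6, 21+3, 21+0) = 28
r[7] = max(3+28, 5+22, 14+19, …, 21+3, 16+0) = 33
r[8] = max(3+33, 5+28, 14+22, …, 16+3, 44+0) = 44
r[9] = max(3+44, 5+33, 14+28, …, 44+3, 31+0) = 47
r[10] = max(3+47, 5+44, 14+33, …, 31+3, 27+0) = 50
r[11] = max(3+50, 5+47, 14+44, …, 27+3, 28+0) = 58
r[12] = max(3+58, 5+50, 14+47, …, 28+3, 43+0) = 63
r[13] = max(3+63, 5+58, 14+50, …, 43+3, 72+0) = 72
Maximum revenue is €72.
Now minimize piece count subject to staying optimal: for each k, pieces[k] = 1 + min over i with p[i]+r[k−i]=r[k] of pieces[k−i].
pieces[10] = 3
pieces[11] = 2
pieces[12] = 2
pieces[13] = 1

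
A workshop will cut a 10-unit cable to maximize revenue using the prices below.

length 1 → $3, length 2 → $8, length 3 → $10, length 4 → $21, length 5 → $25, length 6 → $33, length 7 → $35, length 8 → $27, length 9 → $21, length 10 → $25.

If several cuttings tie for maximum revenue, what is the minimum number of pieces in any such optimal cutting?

Consider every possible first cut. r[k] is the best of p[i]+r[k−i] over all sellable i≤k.
r[1] = 3
r[2] = 8
r[3] = 11  (first piece 1, then r[2]=8)
r[4] = 21
r[5] = 25
r[6] = 33
r[7] = 36  (first piece 1, then r[6]=33)
r[8] = 42  (first piece 4, then r[4]=21)
r[9] = 46  (first piece 4, then r[5]=25)
r[10] = 54  (first piece 4, then r[6]=33)
Maximum revenue is $54.
Now minimize piece count subject to staying optimal: for each k, pieces[k] = 1 + min over i with p[i]+r[k−i]=r[k] of pieces[k−i].
pieces[7] = 2
pieces[8] = 2
pieces[9] = 2
pieces[10] = 2

2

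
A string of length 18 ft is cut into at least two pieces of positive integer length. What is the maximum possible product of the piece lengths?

Define P[k] = max over 1≤i<k of i · max(k−i, P[k−i]); the inner max lets the remainder stay uncut if that's better.
Small cases: P[2]=1, P[3]=2, P[4]=4, P[5]=6, P[6]=9, P[7]=12, P[8]=18, P[9]=27, P[10]=36.
P[11] = 2×max(9,27) = 2×27 = 54
P[12] = 3×max(9,27) = 3×27 = 81
P[13] = 2×max(11,54) = 2×54 = 108
P[14] = 2×max(12,81) = 2×81 = 162
P[15] = 3×max(12,81) = 3×81 = 243
P[16] = 2×max(14,162) = 2×162 = 324
P[17] = 2×max(15,243) = 2×243 = 486
P[18] = 3×max(15,243) = 3×243 = 729
One optimal split: 3 + 3 + 3 + 3 + 3 + 3; product 3×3×3×3×3×3 = 729.

729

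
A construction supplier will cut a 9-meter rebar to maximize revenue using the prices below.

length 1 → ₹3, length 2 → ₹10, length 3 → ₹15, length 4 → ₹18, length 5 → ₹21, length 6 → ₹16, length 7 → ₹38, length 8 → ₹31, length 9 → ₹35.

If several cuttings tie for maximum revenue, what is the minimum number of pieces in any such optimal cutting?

Consider every possible first cut. r[k] is the best of p[i]+r[k−i] over all sellable i≤k.
r[1] = 3
r[2] = 10
r[3] = 15
r[4] = 20  (first piece 2, then r[2]=10)
r[5] = 25  (first piece 2, then r[3]=15)
r[6] = 30  (first piece 2, then r[4]=20)
r[7] = 38
r[8] = 41  (first piece 1, then r[7]=38)
r[9] = 48  (first piece 2, then r[7]=38)
Maximum revenue is ₹48.
Now minimize piece count subject to staying optimal: for each k, pieces[k] = 1 + min over i with p[i]+r[k−i]=r[k] of pieces[k−i].
pieces[6] = 2
pieces[7] = 1
pieces[8] = 2
pieces[9] = 2

2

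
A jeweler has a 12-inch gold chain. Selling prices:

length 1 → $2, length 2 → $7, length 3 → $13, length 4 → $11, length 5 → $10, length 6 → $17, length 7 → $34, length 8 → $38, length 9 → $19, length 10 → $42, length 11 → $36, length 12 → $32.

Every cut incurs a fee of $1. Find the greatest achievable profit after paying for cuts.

Consider every possible first cut. net[k] is the best of p[i]+net[k−i] over all sellable i≤k, charging 1 whenever i<k.
net[1] = 2
net[2] = max(2+2-1, 7+0) = 7
net[3] = max(2+7-1, 7+2-1, 13+0) = 13
net[4] = max(2+13-1, 7+7-1, 13+2-1, 11+0) = 14
net[5] = max(2+14-1, 7+13-1, 13+7-1, 11+2-1, 10+0) = 19
net[6] = max(2+19-1, 7+14-1, 13+13-1, 11+7-1, 10+2-1, 17+0) = 25
net[7] = max(2+25-1, 7+19-1, 13+14-1, …, 17+2-1, 34+0) = 34
net[8] = max(2+34-1, 7+25-1, 13+19-1, …, 34+2-1, 38+0) = 38
net[9] = max(2+38-1, 7+34-1, 13+25-1, …, 38+2-1, 19+0) = 40
net[10] = max(2+40-1, 7+38-1, 13+34-1, …, 19+2-1, 42+0) = 46
net[11] = max(2+46-1, 7+40-1, 13+38-1, …, 42+2-1, 36+0) = 50
net[12] = max(2+50-1, 7+46-1, 13+40-1, …, 36+2-1, 32+0) = 52
One optimal plan: pieces 7 + 3 + 2 (2 cuts) → $54 − $2 = $52.

52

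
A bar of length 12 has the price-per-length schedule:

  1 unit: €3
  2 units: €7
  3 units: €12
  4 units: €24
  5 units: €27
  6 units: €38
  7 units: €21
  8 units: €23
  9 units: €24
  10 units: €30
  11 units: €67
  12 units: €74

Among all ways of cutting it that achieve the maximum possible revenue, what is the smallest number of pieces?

Let r[k] be the best obtainable value from length k. For each k, try every first piece i and keep the best of price[i] + r[k−i].
r[1] = 3
r[2] = 7
r[3] = 12
r[4] = 24
r[5] = 27  (first piece 1, then r[4]=24)
r[6] = 38
r[7] = 41  (first piece 1, then r[6]=38)
r[8] = 48  (first piece 4, then r[4]=24)
r[9] = 51  (first piece 1, then r[8]=48)
r[10] = 62  (first piece 4, then r[6]=38)
r[11] = 67
r[12] = 76  (first piece 6, then r[6]=38)
Maximum revenue is €76.
Now minimize piece count subject to staying optimal: for each k, pieces[k] = 1 + min over i with p[i]+r[k−i]=r[k] of pieces[k−i].
pieces[9] = 2
pieces[10] = 2
pieces[11] = 1
pieces[12] = 2

2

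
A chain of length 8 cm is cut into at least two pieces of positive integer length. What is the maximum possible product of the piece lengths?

18

Define f[k] = max over 1≤i<k of i · max(k−i, f[k−i]); the inner max lets the remainder stay uncut if that's better.
Small cases: f[2]=1.
f[3] = 1*max(2,1) = 1*2 = 2
f[4] = 2*max(2,1) = 2*2 = 4
f[5] = 2*max(3,2) = 2*3 = 6
f[6] = 3*max(3,2) = 3*3 = 9
f[7] = 2*max(5,6) = 2*6 = 12
f[8] = 2*max(6,9) = 2*9 = 18
One optimal split: 3 + 3 + 2; product 3*3*2 = 18.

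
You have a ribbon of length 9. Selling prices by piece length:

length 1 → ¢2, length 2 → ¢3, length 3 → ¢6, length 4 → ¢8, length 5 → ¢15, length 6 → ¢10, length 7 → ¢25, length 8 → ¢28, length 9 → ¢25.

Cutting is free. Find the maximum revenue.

30

Consider every possible first cut. best[k] is the best of p[i]+best[k−i] over all sellable i≤k.
best[1] = 2
best[2] = 4  (first piece 1, then best[1]=2)
best[3] = 6  (first piece 1, then best[2]=4)
best[4] = 8  (first piece 1, then best[3]=6)
best[5] = 15
best[6] = 17  (first piece 1, then best[5]=15)
best[7] = 25
best[8] = 28
best[9] = 30  (first piece 1, then best[8]=28)
One optimal cutting: 8 + 1 → ¢28 + ¢2 = ¢30.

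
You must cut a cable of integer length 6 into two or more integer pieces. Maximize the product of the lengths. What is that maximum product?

Let f[k] be the best product for length k (with at least one cut). For each first piece i, the rest contributes max(k−i, f[k−i]).
f[2] = 1·max(1,0) = 1·1 = 1
f[3] = max(1·2, 2·1) = 2
f[4] = max(1·3, 2·2, 3·1) = 4
f[5] = max(1·4, 2·3, 3·2, 4·1) = 6
f[6] = max(1·6, 2·4, 3·3, 4·2, 5·1) = 9
One optimal split: 3 + 3; product 3·3 = 9.

9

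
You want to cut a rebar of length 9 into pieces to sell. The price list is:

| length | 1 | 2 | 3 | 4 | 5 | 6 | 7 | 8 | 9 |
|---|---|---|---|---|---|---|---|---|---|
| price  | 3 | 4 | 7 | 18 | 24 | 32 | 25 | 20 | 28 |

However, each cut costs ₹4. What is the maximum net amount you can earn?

Build net[k] bottom-up: net[k] = max over allowed piece i of (p[i] + net[k−i]) − 4 per cut.
net[1] = 3
net[2] = 4
net[3] = 7
net[4] = 18
net[5] = 24
net[6] = 32
net[7] = 31  (first piece 1, then net[6]=32)
net[8] = 32  (first piece 2, then net[6]=32)
net[9] = 38  (first piece 4, then net[5]=24)
One optimal plan: pieces 5 + 4 (1 cut) → ₹42 − ₹4 = ₹38.

38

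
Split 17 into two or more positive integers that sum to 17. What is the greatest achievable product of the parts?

Let g[k] be the best product for length k (with at least one cut). For each first piece i, the rest contributes max(k−i, g[k−i]).
g[2] = 1×max(1,0) = 1×1 = 1
g[3] = 1×max(2,1) = 1×2 = 2
g[4] = 2×max(2,1) = 2×2 = 4
g[5] = 2×max(3,2) = 2×3 = 6
g[6] = 3×max(3,2) = 3×3 = 9
g[7] = 2×max(5,6) = 2×6 = 12
g[8] = 2×max(6,9) = 2×9 = 18
g[9] = 3×max(6,9) = 3×9 = 27
g[10] = 2×max(8,18) = 2×18 = 36
g[11] = 2×max(9,27) = 2×27 = 54
g[12] = 3×max(9,27) = 3×27 = 81
g[13] = 2×max(11,54) = 2×54 = 108
g[14] = 2×max(12,81) = 2×81 = 162
g[15] = 3×max(12,81) = 3×81 = 243
g[16] = 2×max(14,162) = 2×162 = 324
g[17] = 2×max(15,243) = 2×243 = 486
One optimal split: 3 + 3 + 3 + 3 + 3 + 2; product 3×3×3×3×3×2 = 486.

486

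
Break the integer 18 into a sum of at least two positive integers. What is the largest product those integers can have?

Let prod[k] be the best product for length k (with at least one cut). For each first piece i, the rest contributes max(k−i, prod[k−i]).
prod[2] = 1×max(1,0) = 1×1 = 1
prod[3] = 1×max(2,1) = 1×2 = 2
prod[4] = 2×max(2,1) = 2×2 = 4
prod[5] = 2×max(3,2) = 2×3 = 6
prod[6] = 3×max(3,2) = 3×3 = 9
prod[7] = 2×max(5,6) = 2×6 = 12
prod[8] = 2×max(6,9) = 2×9 = 18
prod[9] = 3×max(6,9) = 3×9 = 27
prod[10] = 2×max(8,18) = 2×18 = 36
prod[11] = 2×max(9,27) = 2×27 = 54
prod[12] = 3×max(9,27) = 3×27 = 81
prod[13] = 2×max(11,54) = 2×54 = 108
prod[14] = 2×max(12,81) = 2×81 = 162
prod[15] = 3×max(12,81) = 3×81 = 243
prod[16] = 2×max(14,162) = 2×162 = 324
prod[17] = 2×max(15,243) = 2×243 = 486
prod[18] = 3×max(15,243) = 3×243 = 729
One optimal split: 3 + 3 + 3 + 3 + 3 + 3; product 3×3×3×3×3×3 = 729.

729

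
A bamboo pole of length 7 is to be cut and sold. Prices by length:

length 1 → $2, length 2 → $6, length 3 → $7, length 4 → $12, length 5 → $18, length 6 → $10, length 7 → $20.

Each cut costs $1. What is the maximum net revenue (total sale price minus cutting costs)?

23

Consider every possible first cut. net[k] is the best of p[i]+net[k−i] over all sellable i≤k, charging 1 whenever i<k.
net[1] = 2
net[2] = max(2+2-1, 6+0) = 6
net[3] = max(2+6-1, 6+2-1, 7+0) = 7
net[4] = max(2+7-1, 6+6-1, 7+2-1, 12+0) = 12
net[5] = max(2+12-1, 6+7-1, 7+6-1, 12+2-1, 18+0) = 18
net[6] = max(2+18-1, 6+12-1, 7+7-1, 12+6-1, 18+2-1, 10+0) = 19
net[7] = max(2+19-1, 6+18-1, 7+12-1, …, 10+2-1, 20+0) = 23
One optimal plan: pieces 5 + 2 (1 cut) → $24 − $1 = $23.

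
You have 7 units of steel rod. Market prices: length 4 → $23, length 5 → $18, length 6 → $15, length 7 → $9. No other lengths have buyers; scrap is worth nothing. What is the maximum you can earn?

23

Build r[k] bottom-up: r[k] = max over allowed piece i of (p[i] + r[k−i]).
r[1] = 0
r[2] = 0
r[3] = 0
r[4] = 23
r[5] = max(23+0, 18+0) = 23
r[6] = max(23+0, 18+0, 15+0) = 23
r[7] = max(23+0, 18+0, 15+0, 9+0) = 23
One optimal cutting: pieces 4 with 3 units of scrap → $23.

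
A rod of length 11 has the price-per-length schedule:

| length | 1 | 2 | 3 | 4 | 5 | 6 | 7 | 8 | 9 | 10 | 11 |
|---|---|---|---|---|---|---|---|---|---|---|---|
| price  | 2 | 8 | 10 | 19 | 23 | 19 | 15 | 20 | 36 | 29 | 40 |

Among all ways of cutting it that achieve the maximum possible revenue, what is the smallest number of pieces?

Consider every possible first cut. r[k] is the best of p[i]+r[k−i] over all sellable i≤k.
r[1] = 2
r[2] = 8
r[3] = 10  (first piece 1, then r[2]=8)
r[4] = 19
r[5] = 23
r[6] = 27  (first piece 2, then r[4]=19)
r[7] = 31  (first piece 2, then r[5]=23)
r[8] = 38  (first piece 4, then r[4]=19)
r[9] = 42  (first piece 4, then r[5]=23)
r[10] = 46  (first piece 2, then r[8]=38)
r[11] = 50  (first piece 2, then r[9]=42)
Maximum revenue is €50.
Now minimize piece count subject to staying optimal: for each k, pieces[k] = 1 + min over i with p[i]+r[k−i]=r[k] of pieces[k−i].
pieces[8] = 2
pieces[9] = 2
pieces[10] = 2
pieces[11] = 3

3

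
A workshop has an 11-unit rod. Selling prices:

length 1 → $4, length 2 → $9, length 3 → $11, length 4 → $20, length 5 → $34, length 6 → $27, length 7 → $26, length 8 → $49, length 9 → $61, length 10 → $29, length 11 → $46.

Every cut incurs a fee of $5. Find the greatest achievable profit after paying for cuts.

65

Consider every possible first cut. r[k] is the best of p[i]+r[k−i] over all sellable i≤k, charging 5 whenever i<k.
r[1] = 4
r[2] = 9
r[3] = 11
r[4] = 20
r[5] = 34
r[6] = 33  (first piece 1, then r[5]=34)
r[7] = 38  (first piece 2, then r[5]=34)
r[8] = 49
r[9] = 61
r[10] = 63  (first piece 5, then r[5]=34)
r[11] = 65  (first piece 2, then r[9]=61)
One optimal plan: pieces 9 + 2 (1 cut) → $70 − $5 = $65.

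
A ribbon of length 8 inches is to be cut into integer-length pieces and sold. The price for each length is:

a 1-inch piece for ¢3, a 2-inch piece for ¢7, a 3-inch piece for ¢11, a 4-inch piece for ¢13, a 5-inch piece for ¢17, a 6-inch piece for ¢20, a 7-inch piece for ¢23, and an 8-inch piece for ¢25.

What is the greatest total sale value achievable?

29

Let v[k] be the best obtainable value from length k. For each k, try every first piece i and keep the best of price[i] + v[k−i].
v[1] = 3
v[2] = 7
v[3] = 11
v[4] = 14  (first piece 1, then v[3]=11)
v[5] = 18  (first piece 2, then v[3]=11)
v[6] = 22  (first piece 3, then v[3]=11)
v[7] = 25  (first piece 1, then v[6]=22)
v[8] = 29  (first piece 2, then v[6]=22)
One optimal cutting: 3 + 3 + 2 → ¢11 + ¢11 + ¢7 = ¢29.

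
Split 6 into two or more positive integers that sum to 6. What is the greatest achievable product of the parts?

9

Define g[k] = max over 1≤i<k of i · max(k−i, g[k−i]); the inner max lets the remainder stay uncut if that's better.
g[2] = 1×max(1,0) = 1×1 = 1
g[3] = max(1×2, 2×1) = 2
g[4] = max(1×3, 2×2, 3×1) = 4
g[5] = max(1×4, 2×3, 3×2, 4×1) = 6
g[6] = max(1×6, 2×4, 3×3, 4×2, 5×1) = 9
One optimal split: 3 + 3; product 3×3 = 9.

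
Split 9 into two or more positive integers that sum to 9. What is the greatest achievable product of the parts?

27

Let prod[k] be the best product for length k (with at least one cut). For each first piece i, the rest contributes max(k−i, prod[k−i]).
prod[2] = 1·max(1,0) = 1·1 = 1
prod[3] = max(1·2, 2·1) = 2
prod[4] = max(1·3, 2·2, 3·1) = 4
prod[5] = max(1·4, 2·3, 3·2, 4·1) = 6
prod[6] = max(1·6, 2·4, 3·3, 4·2, 5·1) = 9
prod[7] = max(1·9, 2·6, 3·4, 4·3, 5·2, 6·1) = 12
prod[8] = max(1·12, 2·9, 3·6, …, 6·2, 7·1) = 18
prod[9] = max(1·18, 2·12, 3·9, …, 7·2, 8·1) = 27
One optimal split: 3 + 3 + 3; product 3·3·3 = 27.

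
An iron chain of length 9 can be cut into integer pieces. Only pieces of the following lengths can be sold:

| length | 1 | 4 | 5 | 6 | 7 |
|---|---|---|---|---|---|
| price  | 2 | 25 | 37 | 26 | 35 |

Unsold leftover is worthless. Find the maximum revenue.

Build r[k] bottom-up: r[k] = max over allowed piece i of (p[i] + r[k−i]).
r[1] = 2
r[2] = 4  (first piece 1, then r[1]=2)
r[3] = 6  (first piece 1, then r[2]=4)
r[4] = max(2+6, 25+0) = 25
r[5] = max(2+25, 25+2, 37+0) = 37
r[6] = max(2+37, 25+4, 37+2, 26+0) = 39
r[7] = max(2+39, 25+6, 37+4, 26+2, 35+0) = 41
r[8] = max(2+41, 25+25, 37+6, 26+4, 35+2) = 50
r[9] = max(2+50, 25+37, 37+25, 26+6, 35+4) = 62
One optimal cutting: 5 + 4 → $62.

62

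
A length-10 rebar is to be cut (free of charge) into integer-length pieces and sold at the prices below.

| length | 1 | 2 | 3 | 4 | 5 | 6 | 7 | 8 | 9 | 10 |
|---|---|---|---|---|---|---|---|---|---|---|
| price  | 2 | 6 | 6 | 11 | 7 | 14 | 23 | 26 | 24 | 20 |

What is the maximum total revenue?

Let v[k] be the best obtainable value from length k. For each k, try every first piece i and keep the best of price[i] + v[k−i].
v[1] = 2
v[2] = 6
v[3] = 8  (first piece 1, then v[2]=6)
v[4] = 12  (first piece 2, then v[2]=6)
v[5] = 14  (first piece 1, then v[4]=12)
v[6] = 18  (first piece 2, then v[4]=12)
v[7] = 23
v[8] = 26
v[9] = 29  (first piece 2, then v[7]=23)
v[10] = 32  (first piece 2, then v[8]=26)
One optimal cutting: 8 + 2 → ₹26 + ₹6 = ₹32.

32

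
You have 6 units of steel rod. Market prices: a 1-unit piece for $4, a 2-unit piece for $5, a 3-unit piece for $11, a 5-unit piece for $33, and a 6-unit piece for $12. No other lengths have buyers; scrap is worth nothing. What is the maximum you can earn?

37

Let f[k] be the best obtainable value from length k. For each k, try every first piece i and keep the best of price[i] + f[k−i].
f[1] = 4
f[2] = max(4+4, 5+0) = 8
f[3] = max(4+8, 5+4, 11+0) = 12
f[4] = max(4+12, 5+8, 11+4) = 16
f[5] = max(4+16, 5+12, 11+8, 33+0) = 33
f[6] = max(4+33, 5+16, 11+12, 33+4, 12+0) = 37
One optimal cutting: 5 + 1 → $37.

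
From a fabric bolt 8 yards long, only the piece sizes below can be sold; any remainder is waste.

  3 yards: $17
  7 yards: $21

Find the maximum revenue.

34

Let r[k] be the best obtainable value from length k. For each k, try every first piece i and keep the best of price[i] + r[k−i].
r[1] = 0
r[2] = 0
r[3] = 17
r[4] = 17
r[5] = 17
r[6] = 34  (first piece 3, then r[3]=17)
r[7] = max(17+17, 21+0) = 34
r[8] = max(17+17, 21+0) = 34
One optimal cutting: pieces 3 + 3 with 2 yards of scrap → $34.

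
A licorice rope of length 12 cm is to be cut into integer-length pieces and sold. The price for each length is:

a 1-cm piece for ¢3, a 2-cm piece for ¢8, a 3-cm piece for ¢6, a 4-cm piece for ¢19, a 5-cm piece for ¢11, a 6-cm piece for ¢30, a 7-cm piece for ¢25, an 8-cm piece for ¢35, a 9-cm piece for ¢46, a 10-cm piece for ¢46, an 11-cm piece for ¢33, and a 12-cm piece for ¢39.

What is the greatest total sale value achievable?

60

Build best[k] bottom-up: best[k] = max over allowed piece i of (p[i] + best[k−i]).
best[1] = 3
best[2] = max(3+3, 8+0) = 8
best[3] = max(3+8, 8+3, 6+0) = 11
best[4] = max(3+11, 8+8, 6+3, 19+0) = 19
best[5] = max(3+19, 8+11, 6+8, 19+3, 11+0) = 22
best[6] = max(3+22, 8+19, 6+11, 19+8, 11+3, 30+0) = 30
best[7] = max(3+30, 8+22, 6+19, …, 30+3, 25+0) = 33
best[8] = max(3+33, 8+30, 6+22, …, 25+3, 35+0) = 38
best[9] = max(3+38, 8+33, 6+30, …, 35+3, 46+0) = 46
best[10] = max(3+46, 8+38, 6+33, …, 46+3, 46+0) = 49
best[11] = max(3+49, 8+46, 6+38, …, 46+3, 33+0) = 54
best[12] = max(3+54, 8+49, 6+46, …, 33+3, 39+0) = 60
One optimal cutting: 6 + 6 → ¢30 + ¢30 = ¢60.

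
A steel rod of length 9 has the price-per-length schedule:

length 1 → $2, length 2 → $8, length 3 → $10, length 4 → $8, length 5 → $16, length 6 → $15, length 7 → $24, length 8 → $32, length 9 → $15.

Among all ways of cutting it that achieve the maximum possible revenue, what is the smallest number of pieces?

2

Let r[k] be the best obtainable value from length k. For each k, try every first piece i and keep the best of price[i] + r[k−i].
r[1] = 2
r[2] = 8
r[3] = 10  (first piece 1, then r[2]=8)
r[4] = 16  (first piece 2, then r[2]=8)
r[5] = 18  (first piece 1, then r[4]=16)
r[6] = 24  (first piece 2, then r[4]=16)
r[7] = 26  (first piece 1, then r[6]=24)
r[8] = 32  (first piece 2, then r[6]=24)
r[9] = 34  (first piece 1, then r[8]=32)
Maximum revenue is $34.
Now minimize piece count subject to staying optimal: for each k, pieces[k] = 1 + min over i with p[i]+r[k−i]=r[k] of pieces[k−i].
pieces[6] = 3
pieces[7] = 3
pieces[8] = 1
pieces[9] = 2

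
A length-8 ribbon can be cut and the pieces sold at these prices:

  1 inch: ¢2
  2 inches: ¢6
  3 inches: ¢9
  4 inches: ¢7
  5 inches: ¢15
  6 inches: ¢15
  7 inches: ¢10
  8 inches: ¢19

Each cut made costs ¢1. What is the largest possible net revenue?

Consider every possible first cut. v[k] is the best of p[i]+v[k−i] over all sellable i≤k, charging 1 whenever i<k.
v[1] = 2
v[2] = 6
v[3] = 9
v[4] = 11  (first piece 2, then v[2]=6)
v[5] = 15
v[6] = 17  (first piece 3, then v[3]=9)
v[7] = 20  (first piece 2, then v[5]=15)
v[8] = 23  (first piece 3, then v[5]=15)
One optimal plan: pieces 5 + 3 (1 cut) → ¢24 − ¢1 = ¢23.

23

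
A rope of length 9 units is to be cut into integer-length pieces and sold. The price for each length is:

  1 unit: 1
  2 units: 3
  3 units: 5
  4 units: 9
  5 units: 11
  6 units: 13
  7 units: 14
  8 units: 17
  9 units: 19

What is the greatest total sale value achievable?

Let v[k] be the best obtainable value from length k. For each k, try every first piece i and keep the best of price[i] + v[k−i].
v[1] = 1
v[2] = max(1+1, 3+0) = 3
v[3] = max(1+3, 3+1, 5+0) = 5
v[4] = max(1+5, 3+3, 5+1, 9+0) = 9
v[5] = max(1+9, 3+5, 5+3, 9+1, 11+0) = 11
v[6] = max(1+11, 3+9, 5+5, 9+3, 11+1, 13+0) = 13
v[7] = max(1+13, 3+11, 5+9, …, 13+1, 14+0) = 14
v[8] = max(1+14, 3+13, 5+11, …, 14+1, 17+0) = 18
v[9] = max(1+18, 3+14, 5+13, …, 17+1, 19+0) = 20
One optimal cutting: 5 + 4 → 11 + 9 = 20.

20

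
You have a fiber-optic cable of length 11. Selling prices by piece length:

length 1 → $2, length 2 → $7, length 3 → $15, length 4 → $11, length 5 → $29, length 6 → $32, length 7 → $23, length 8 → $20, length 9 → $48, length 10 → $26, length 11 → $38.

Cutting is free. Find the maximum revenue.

61

Build v[k] bottom-up: v[k] = max over allowed piece i of (p[i] + v[k−i]).
v[1] = 2
v[2] = 7
v[3] = 15
v[4] = 17  (first piece 1, then v[3]=15)
v[5] = 29
v[6] = 32
v[7] = 36  (first piece 2, then v[5]=29)
v[8] = 44  (first piece 3, then v[5]=29)
v[9] = 48
v[10] = 58  (first piece 5, then v[5]=29)
v[11] = 61  (first piece 5, then v[6]=32)
One optimal cutting: 6 + 5 → $32 + $29 = $61.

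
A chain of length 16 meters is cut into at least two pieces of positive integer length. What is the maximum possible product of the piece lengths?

Fill prod[k] for k=2..16: at each k try every first piece i and multiply by the better of (k−i) uncut or prod[k−i].
prod[2] = 1×max(1,0) = 1×1 = 1
prod[3] = 1×max(2,1) = 1×2 = 2
prod[4] = 2×max(2,1) = 2×2 = 4
prod[5] = 2×max(3,2) = 2×3 = 6
prod[6] = 3×max(3,2) = 3×3 = 9
prod[7] = 2×max(5,6) = 2×6 = 12
prod[8] = 2×max(6,9) = 2×9 = 18
prod[9] = 3×max(6,9) = 3×9 = 27
prod[10] = 2×max(8,18) = 2×18 = 36
prod[11] = 2×max(9,27) = 2×27 = 54
prod[12] = 3×max(9,27) = 3×27 = 81
prod[13] = 2×max(11,54) = 2×54 = 108
prod[14] = 2×max(12,81) = 2×81 = 162
prod[15] = 3×max(12,81) = 3×81 = 243
prod[16] = 2×max(14,162) = 2×162 = 324
One optimal split: 3 + 3 + 3 + 3 + 2 + 2; product 3×3×3×3×2×2 = 324.

324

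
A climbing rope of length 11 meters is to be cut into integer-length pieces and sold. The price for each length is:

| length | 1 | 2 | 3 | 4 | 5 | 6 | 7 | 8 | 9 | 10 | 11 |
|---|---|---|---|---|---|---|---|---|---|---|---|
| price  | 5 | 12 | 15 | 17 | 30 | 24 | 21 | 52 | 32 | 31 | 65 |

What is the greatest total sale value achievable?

Build v[k] bottom-up: v[k] = max over allowed piece i of (p[i] + v[k−i]).
v[1] = 5
v[2] = 12
v[3] = 17  (first piece 1, then v[2]=12)
v[4] = 24  (first piece 2, then v[2]=12)
v[5] = 30
v[6] = 36  (first piece 2, then v[4]=24)
v[7] = 42  (first piece 2, then v[5]=30)
v[8] = 52
v[9] = 57  (first piece 1, then v[8]=52)
v[10] = 64  (first piece 2, then v[8]=52)
v[11] = 69  (first piece 1, then v[10]=64)
One optimal cutting: 8 + 2 + 1 → €52 + €12 + €5 = €69.

69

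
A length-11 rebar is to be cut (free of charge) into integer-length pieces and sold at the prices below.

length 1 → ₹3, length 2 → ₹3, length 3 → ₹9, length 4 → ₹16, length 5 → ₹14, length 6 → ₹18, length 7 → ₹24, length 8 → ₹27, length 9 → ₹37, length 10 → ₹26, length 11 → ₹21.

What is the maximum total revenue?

Let r[k] be the best obtainable value from length k. For each k, try every first piece i and keep the best of price[i] + r[k−i].
r[1] = 3
r[2] = 6  (first piece 1, then r[1]=3)
r[3] = 9  (first piece 1, then r[2]=6)
r[4] = 16
r[5] = 19  (first piece 1, then r[4]=16)
r[6] = 22  (first piece 1, then r[5]=19)
r[7] = 25  (first piece 1, then r[6]=22)
r[8] = 32  (first piece 4, then r[4]=16)
r[9] = 37
r[10] = 40  (first piece 1, then r[9]=37)
r[11] = 43  (first piece 1, then r[10]=40)
One optimal cutting: 9 + 1 + 1 → ₹37 + ₹3 + ₹3 = ₹43.

43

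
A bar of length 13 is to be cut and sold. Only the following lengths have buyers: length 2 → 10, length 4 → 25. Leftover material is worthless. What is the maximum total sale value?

Consider every possible first cut. best[k] is the best of p[i]+best[k−i] over all sellable i≤k.
best[1] = 0
best[2] = 10
best[3] = 10
best[4] = 25
best[5] = 25
best[6] = 35  (first piece 2, then best[4]=25)
best[7] = 35
best[8] = 50  (first piece 4, then best[4]=25)
best[9] = 50
best[10] = 60  (first piece 2, then best[8]=50)
best[11] = 60
best[12] = 75  (first piece 4, then best[8]=50)
best[13] = 75
One optimal cutting: pieces 4 + 4 + 4 with 1 meter of scrap → 75.

75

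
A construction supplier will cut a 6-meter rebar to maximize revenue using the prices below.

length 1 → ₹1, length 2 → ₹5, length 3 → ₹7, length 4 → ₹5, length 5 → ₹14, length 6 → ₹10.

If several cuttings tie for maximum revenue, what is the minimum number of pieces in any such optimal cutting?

2

Let r[k] be the best obtainable value from length k. For each k, try every first piece i and keep the best of price[i] + r[k−i].
r[1] = 1
r[2] = max(1+1, 5+0) = 5
r[3] = max(1+5, 5+1, 7+0) = 7
r[4] = max(1+7, 5+5, 7+1, 5+0) = 10
r[5] = max(1+10, 5+7, 7+5, 5+1, 14+0) = 14
r[6] = max(1+14, 5+10, 7+7, 5+5, 14+1, 10+0) = 15
Maximum revenue is ₹15.
Now minimize piece count subject to staying optimal: for each k, pieces[k] = 1 + min over i with p[i]+r[k−i]=r[k] of pieces[k−i].
pieces[3] = 1
pieces[4] = 2
pieces[5] = 1
pieces[6] = 2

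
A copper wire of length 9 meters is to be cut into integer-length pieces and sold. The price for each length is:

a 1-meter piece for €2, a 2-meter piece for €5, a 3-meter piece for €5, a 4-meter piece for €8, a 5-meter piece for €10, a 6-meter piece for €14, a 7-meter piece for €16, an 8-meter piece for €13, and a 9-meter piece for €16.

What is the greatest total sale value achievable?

Let best[k] be the best obtainable value from length k. For each k, try every first piece i and keep the best of price[i] + best[k−i].
best[1] = 2
best[2] = max(2+2, 5+0) = 5
best[3] = max(2+5, 5+2, 5+0) = 7
best[4] = max(2+7, 5+5, 5+2, 8+0) = 10
best[5] = max(2+10, 5+7, 5+5, 8+2, 10+0) = 12
best[6] = max(2+12, 5+10, 5+7, 8+5, 10+2, 14+0) = 15
best[7] = max(2+15, 5+12, 5+10, …, 14+2, 16+0) = 17
best[8] = max(2+17, 5+15, 5+12, …, 16+2, 13+0) = 20
best[9] = max(2+20, 5+17, 5+15, …, 13+2, 16+0) = 22
One optimal cutting: 2 + 2 + 2 + 2 + 1 → €5 + €5 + €5 + €5 + €2 = €22.

22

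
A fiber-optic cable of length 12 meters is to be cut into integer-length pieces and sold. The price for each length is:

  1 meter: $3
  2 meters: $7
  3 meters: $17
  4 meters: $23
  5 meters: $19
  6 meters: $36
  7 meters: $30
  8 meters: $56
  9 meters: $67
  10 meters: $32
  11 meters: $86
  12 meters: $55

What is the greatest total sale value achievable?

Build r[k] bottom-up: r[k] = max over allowed piece i of (p[i] + r[k−i]).
r[1] = 3
r[2] = 7
r[3] = 17
r[4] = 23
r[5] = 26  (first piece 1, then r[4]=23)
r[6] = 36
r[7] = 40  (first piece 3, then r[4]=23)
r[8] = 56
r[9] = 67
r[10] = 70  (first piece 1, then r[9]=67)
r[11] = 86
r[12] = 89  (first piece 1, then r[11]=86)
One optimal cutting: 11 + 1 → $86 + $3 = $89.

89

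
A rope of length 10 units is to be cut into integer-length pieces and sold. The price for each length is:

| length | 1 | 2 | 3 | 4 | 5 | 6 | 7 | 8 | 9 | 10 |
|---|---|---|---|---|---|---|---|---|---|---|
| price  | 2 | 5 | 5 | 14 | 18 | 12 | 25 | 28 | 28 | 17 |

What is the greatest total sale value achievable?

36

Let R[k] be the best obtainable value from length k. For each k, try every first piece i and keep the best of price[i] + R[k−i].
R[1] = 2
R[2] = max(2+2, 5+0) = 5
R[3] = max(2+5, 5+2, 5+0) = 7
R[4] = max(2+7, 5+5, 5+2, 14+0) = 14
R[5] = max(2+14, 5+7, 5+5, 14+2, 18+0) = 18
R[6] = max(2+18, 5+14, 5+7, 14+5, 18+2, 12+0) = 20
R[7] = max(2+20, 5+18, 5+14, …, 12+2, 25+0) = 25
R[8] = max(2+25, 5+20, 5+18, …, 25+2, 28+0) = 28
R[9] = max(2+28, 5+25, 5+20, …, 28+2, 28+0) = 32
R[10] = max(2+32, 5+28, 5+25, …, 28+2, 17+0) = 36
One optimal cutting: 5 + 5 → 18 + 18 = 36.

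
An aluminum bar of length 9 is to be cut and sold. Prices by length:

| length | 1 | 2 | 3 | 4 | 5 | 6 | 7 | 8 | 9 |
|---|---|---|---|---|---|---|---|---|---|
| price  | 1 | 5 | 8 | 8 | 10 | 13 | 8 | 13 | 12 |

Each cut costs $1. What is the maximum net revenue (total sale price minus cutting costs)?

22

Build v[k] bottom-up: v[k] = max over allowed piece i of (p[i] + v[k−i]) − 1 per cut.
v[1] = 1
v[2] = max(1+1-1, 5+0) = 5
v[3] = max(1+5-1, 5+1-1, 8+0) = 8
v[4] = max(1+8-1, 5+5-1, 8+1-1, 8+0) = 9
v[5] = max(1+9-1, 5+8-1, 8+5-1, 8+1-1, 10+0) = 12
v[6] = max(1+12-1, 5+9-1, 8+8-1, 8+5-1, 10+1-1, 13+0) = 15
v[7] = max(1+15-1, 5+12-1, 8+9-1, …, 13+1-1, 8+0) = 16
v[8] = max(1+16-1, 5+15-1, 8+12-1, …, 8+1-1, 13+0) = 19
v[9] = max(1+19-1, 5+16-1, 8+15-1, …, 13+1-1, 12+0) = 22
One optimal plan: pieces 3 + 3 + 3 (2 cuts) → $24 − $2 = $22.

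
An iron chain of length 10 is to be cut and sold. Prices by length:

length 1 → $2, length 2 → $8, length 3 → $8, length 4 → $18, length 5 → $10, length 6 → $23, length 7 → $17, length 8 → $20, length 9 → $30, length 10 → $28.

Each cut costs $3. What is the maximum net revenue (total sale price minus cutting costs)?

38

Build r[k] bottom-up: r[k] = max over allowed piece i of (p[i] + r[k−i]) − 3 per cut.
r[1] = 2
r[2] = max(2+2-3, 8+0) = 8
r[3] = max(2+8-3, 8+2-3, 8+0) = 8
r[4] = max(2+8-3, 8+8-3, 8+2-3, 18+0) = 18
r[5] = max(2+18-3, 8+8-3, 8+8-3, 18+2-3, 10+0) = 17
r[6] = max(2+17-3, 8+18-3, 8+8-3, 18+8-3, 10+2-3, 23+0) = 23
r[7] = max(2+23-3, 8+17-3, 8+18-3, …, 23+2-3, 17+0) = 23
r[8] = max(2+23-3, 8+23-3, 8+17-3, …, 17+2-3, 20+0) = 33
r[9] = max(2+33-3, 8+23-3, 8+23-3, …, 20+2-3, 30+0) = 32
r[10] = max(2+32-3, 8+33-3, 8+23-3, …, 30+2-3, 28+0) = 38
One optimal plan: pieces 4 + 4 + 2 (2 cuts) → $44 − $6 = $38.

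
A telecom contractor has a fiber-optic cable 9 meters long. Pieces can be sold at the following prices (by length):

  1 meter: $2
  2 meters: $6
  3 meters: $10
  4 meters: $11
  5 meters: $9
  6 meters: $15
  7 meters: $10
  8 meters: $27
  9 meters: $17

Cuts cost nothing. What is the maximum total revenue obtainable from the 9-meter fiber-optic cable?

30

Let v[k] be the best obtainable value from length k. For each k, try every first piece i and keep the best of price[i] + v[k−i].
v[1] = 2
v[2] = max(2+2, 6+0) = 6
v[3] = max(2+6, 6+2, 10+0) = 10
v[4] = max(2+10, 6+6, 10+2, 11+0) = 12
v[5] = max(2+12, 6+10, 10+6, 11+2, 9+0) = 16
v[6] = max(2+16, 6+12, 10+10, 11+6, 9+2, 15+0) = 20
v[7] = max(2+20, 6+16, 10+12, …, 15+2, 10+0) = 22
v[8] = max(2+22, 6+20, 10+16, …, 10+2, 27+0) = 27
v[9] = max(2+27, 6+22, 10+20, …, 27+2, 17+0) = 30
One optimal cutting: 3 + 3 + 3 → $10 + $10 + $10 = $30.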